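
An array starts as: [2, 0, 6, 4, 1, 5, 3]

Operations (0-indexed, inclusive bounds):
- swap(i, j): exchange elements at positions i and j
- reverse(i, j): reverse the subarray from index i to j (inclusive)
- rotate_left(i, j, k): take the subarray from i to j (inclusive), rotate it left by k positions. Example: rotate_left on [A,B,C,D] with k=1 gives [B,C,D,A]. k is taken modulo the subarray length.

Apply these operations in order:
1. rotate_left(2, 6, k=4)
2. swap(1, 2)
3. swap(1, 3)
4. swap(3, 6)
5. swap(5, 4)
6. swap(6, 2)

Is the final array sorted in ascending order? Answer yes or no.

Answer: no

Derivation:
After 1 (rotate_left(2, 6, k=4)): [2, 0, 3, 6, 4, 1, 5]
After 2 (swap(1, 2)): [2, 3, 0, 6, 4, 1, 5]
After 3 (swap(1, 3)): [2, 6, 0, 3, 4, 1, 5]
After 4 (swap(3, 6)): [2, 6, 0, 5, 4, 1, 3]
After 5 (swap(5, 4)): [2, 6, 0, 5, 1, 4, 3]
After 6 (swap(6, 2)): [2, 6, 3, 5, 1, 4, 0]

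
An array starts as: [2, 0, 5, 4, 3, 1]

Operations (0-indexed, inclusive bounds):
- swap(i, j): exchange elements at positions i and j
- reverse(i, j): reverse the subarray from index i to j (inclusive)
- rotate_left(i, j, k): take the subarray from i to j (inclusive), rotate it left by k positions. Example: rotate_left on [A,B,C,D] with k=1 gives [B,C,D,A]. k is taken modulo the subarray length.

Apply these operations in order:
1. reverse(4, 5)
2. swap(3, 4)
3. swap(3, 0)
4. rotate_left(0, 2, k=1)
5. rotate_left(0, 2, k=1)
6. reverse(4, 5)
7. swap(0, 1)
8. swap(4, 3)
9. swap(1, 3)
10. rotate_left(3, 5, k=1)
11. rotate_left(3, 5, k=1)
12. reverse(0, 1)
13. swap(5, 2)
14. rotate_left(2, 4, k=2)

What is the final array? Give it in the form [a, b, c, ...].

After 1 (reverse(4, 5)): [2, 0, 5, 4, 1, 3]
After 2 (swap(3, 4)): [2, 0, 5, 1, 4, 3]
After 3 (swap(3, 0)): [1, 0, 5, 2, 4, 3]
After 4 (rotate_left(0, 2, k=1)): [0, 5, 1, 2, 4, 3]
After 5 (rotate_left(0, 2, k=1)): [5, 1, 0, 2, 4, 3]
After 6 (reverse(4, 5)): [5, 1, 0, 2, 3, 4]
After 7 (swap(0, 1)): [1, 5, 0, 2, 3, 4]
After 8 (swap(4, 3)): [1, 5, 0, 3, 2, 4]
After 9 (swap(1, 3)): [1, 3, 0, 5, 2, 4]
After 10 (rotate_left(3, 5, k=1)): [1, 3, 0, 2, 4, 5]
After 11 (rotate_left(3, 5, k=1)): [1, 3, 0, 4, 5, 2]
After 12 (reverse(0, 1)): [3, 1, 0, 4, 5, 2]
After 13 (swap(5, 2)): [3, 1, 2, 4, 5, 0]
After 14 (rotate_left(2, 4, k=2)): [3, 1, 5, 2, 4, 0]

Answer: [3, 1, 5, 2, 4, 0]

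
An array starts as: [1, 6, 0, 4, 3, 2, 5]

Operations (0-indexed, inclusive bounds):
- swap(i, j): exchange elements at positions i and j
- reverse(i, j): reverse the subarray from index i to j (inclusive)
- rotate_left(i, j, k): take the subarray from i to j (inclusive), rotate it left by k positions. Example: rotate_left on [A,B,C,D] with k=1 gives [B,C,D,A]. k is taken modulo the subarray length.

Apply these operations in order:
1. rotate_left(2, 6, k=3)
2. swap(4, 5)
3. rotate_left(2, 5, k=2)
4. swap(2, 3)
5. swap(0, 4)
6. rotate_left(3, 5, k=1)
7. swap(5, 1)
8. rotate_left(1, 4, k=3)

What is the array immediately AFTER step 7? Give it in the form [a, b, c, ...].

Answer: [2, 4, 0, 1, 5, 6, 3]

Derivation:
After 1 (rotate_left(2, 6, k=3)): [1, 6, 2, 5, 0, 4, 3]
After 2 (swap(4, 5)): [1, 6, 2, 5, 4, 0, 3]
After 3 (rotate_left(2, 5, k=2)): [1, 6, 4, 0, 2, 5, 3]
After 4 (swap(2, 3)): [1, 6, 0, 4, 2, 5, 3]
After 5 (swap(0, 4)): [2, 6, 0, 4, 1, 5, 3]
After 6 (rotate_left(3, 5, k=1)): [2, 6, 0, 1, 5, 4, 3]
After 7 (swap(5, 1)): [2, 4, 0, 1, 5, 6, 3]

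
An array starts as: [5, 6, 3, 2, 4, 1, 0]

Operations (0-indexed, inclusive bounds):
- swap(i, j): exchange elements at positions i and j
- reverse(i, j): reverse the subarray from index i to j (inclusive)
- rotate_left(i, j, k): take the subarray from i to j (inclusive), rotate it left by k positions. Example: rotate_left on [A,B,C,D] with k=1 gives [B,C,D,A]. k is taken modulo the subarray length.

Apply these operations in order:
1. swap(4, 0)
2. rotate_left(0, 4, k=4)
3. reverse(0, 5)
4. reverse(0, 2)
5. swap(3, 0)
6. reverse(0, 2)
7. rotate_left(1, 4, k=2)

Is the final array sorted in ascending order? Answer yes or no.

Answer: no

Derivation:
After 1 (swap(4, 0)): [4, 6, 3, 2, 5, 1, 0]
After 2 (rotate_left(0, 4, k=4)): [5, 4, 6, 3, 2, 1, 0]
After 3 (reverse(0, 5)): [1, 2, 3, 6, 4, 5, 0]
After 4 (reverse(0, 2)): [3, 2, 1, 6, 4, 5, 0]
After 5 (swap(3, 0)): [6, 2, 1, 3, 4, 5, 0]
After 6 (reverse(0, 2)): [1, 2, 6, 3, 4, 5, 0]
After 7 (rotate_left(1, 4, k=2)): [1, 3, 4, 2, 6, 5, 0]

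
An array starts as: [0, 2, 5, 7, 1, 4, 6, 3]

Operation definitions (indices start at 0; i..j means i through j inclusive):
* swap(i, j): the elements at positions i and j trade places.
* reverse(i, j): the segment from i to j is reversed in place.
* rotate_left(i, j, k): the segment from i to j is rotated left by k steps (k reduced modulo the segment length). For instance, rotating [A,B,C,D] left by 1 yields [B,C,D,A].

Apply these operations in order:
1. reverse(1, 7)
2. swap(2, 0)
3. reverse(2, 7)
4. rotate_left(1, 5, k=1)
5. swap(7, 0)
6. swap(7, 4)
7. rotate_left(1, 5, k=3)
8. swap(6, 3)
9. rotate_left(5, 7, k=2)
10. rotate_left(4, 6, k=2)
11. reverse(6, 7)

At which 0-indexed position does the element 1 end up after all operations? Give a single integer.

Answer: 7

Derivation:
After 1 (reverse(1, 7)): [0, 3, 6, 4, 1, 7, 5, 2]
After 2 (swap(2, 0)): [6, 3, 0, 4, 1, 7, 5, 2]
After 3 (reverse(2, 7)): [6, 3, 2, 5, 7, 1, 4, 0]
After 4 (rotate_left(1, 5, k=1)): [6, 2, 5, 7, 1, 3, 4, 0]
After 5 (swap(7, 0)): [0, 2, 5, 7, 1, 3, 4, 6]
After 6 (swap(7, 4)): [0, 2, 5, 7, 6, 3, 4, 1]
After 7 (rotate_left(1, 5, k=3)): [0, 6, 3, 2, 5, 7, 4, 1]
After 8 (swap(6, 3)): [0, 6, 3, 4, 5, 7, 2, 1]
After 9 (rotate_left(5, 7, k=2)): [0, 6, 3, 4, 5, 1, 7, 2]
After 10 (rotate_left(4, 6, k=2)): [0, 6, 3, 4, 7, 5, 1, 2]
After 11 (reverse(6, 7)): [0, 6, 3, 4, 7, 5, 2, 1]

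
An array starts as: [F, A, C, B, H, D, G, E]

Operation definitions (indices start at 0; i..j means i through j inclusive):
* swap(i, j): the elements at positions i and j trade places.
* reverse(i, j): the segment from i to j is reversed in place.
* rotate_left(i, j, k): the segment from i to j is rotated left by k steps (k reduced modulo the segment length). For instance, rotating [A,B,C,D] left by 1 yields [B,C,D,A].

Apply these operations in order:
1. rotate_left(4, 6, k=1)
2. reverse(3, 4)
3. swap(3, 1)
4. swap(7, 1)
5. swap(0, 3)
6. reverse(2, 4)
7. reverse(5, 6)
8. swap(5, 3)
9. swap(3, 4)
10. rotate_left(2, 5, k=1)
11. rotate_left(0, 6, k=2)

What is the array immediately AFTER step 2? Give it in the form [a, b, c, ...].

Answer: [F, A, C, D, B, G, H, E]

Derivation:
After 1 (rotate_left(4, 6, k=1)): [F, A, C, B, D, G, H, E]
After 2 (reverse(3, 4)): [F, A, C, D, B, G, H, E]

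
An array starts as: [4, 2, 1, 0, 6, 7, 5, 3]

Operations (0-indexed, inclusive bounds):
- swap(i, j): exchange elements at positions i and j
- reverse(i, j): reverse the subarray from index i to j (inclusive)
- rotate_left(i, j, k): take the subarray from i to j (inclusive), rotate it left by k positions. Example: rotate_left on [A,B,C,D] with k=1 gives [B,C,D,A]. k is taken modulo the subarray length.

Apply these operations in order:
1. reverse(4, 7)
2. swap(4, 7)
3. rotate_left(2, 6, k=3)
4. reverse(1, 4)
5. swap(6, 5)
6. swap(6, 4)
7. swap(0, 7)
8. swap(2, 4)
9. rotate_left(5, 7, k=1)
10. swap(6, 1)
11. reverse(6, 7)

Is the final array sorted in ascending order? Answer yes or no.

After 1 (reverse(4, 7)): [4, 2, 1, 0, 3, 5, 7, 6]
After 2 (swap(4, 7)): [4, 2, 1, 0, 6, 5, 7, 3]
After 3 (rotate_left(2, 6, k=3)): [4, 2, 5, 7, 1, 0, 6, 3]
After 4 (reverse(1, 4)): [4, 1, 7, 5, 2, 0, 6, 3]
After 5 (swap(6, 5)): [4, 1, 7, 5, 2, 6, 0, 3]
After 6 (swap(6, 4)): [4, 1, 7, 5, 0, 6, 2, 3]
After 7 (swap(0, 7)): [3, 1, 7, 5, 0, 6, 2, 4]
After 8 (swap(2, 4)): [3, 1, 0, 5, 7, 6, 2, 4]
After 9 (rotate_left(5, 7, k=1)): [3, 1, 0, 5, 7, 2, 4, 6]
After 10 (swap(6, 1)): [3, 4, 0, 5, 7, 2, 1, 6]
After 11 (reverse(6, 7)): [3, 4, 0, 5, 7, 2, 6, 1]

Answer: no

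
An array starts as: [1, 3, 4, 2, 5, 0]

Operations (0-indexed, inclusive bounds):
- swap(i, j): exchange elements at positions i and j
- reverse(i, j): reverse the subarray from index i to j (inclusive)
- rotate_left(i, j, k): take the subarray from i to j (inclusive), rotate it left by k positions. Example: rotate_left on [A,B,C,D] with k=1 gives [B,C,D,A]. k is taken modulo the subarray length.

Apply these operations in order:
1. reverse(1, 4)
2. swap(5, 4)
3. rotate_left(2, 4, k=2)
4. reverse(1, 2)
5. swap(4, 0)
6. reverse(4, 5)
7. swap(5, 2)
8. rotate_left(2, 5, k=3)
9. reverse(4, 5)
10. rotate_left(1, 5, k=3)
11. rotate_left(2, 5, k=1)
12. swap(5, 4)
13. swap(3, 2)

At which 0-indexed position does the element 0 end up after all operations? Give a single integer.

After 1 (reverse(1, 4)): [1, 5, 2, 4, 3, 0]
After 2 (swap(5, 4)): [1, 5, 2, 4, 0, 3]
After 3 (rotate_left(2, 4, k=2)): [1, 5, 0, 2, 4, 3]
After 4 (reverse(1, 2)): [1, 0, 5, 2, 4, 3]
After 5 (swap(4, 0)): [4, 0, 5, 2, 1, 3]
After 6 (reverse(4, 5)): [4, 0, 5, 2, 3, 1]
After 7 (swap(5, 2)): [4, 0, 1, 2, 3, 5]
After 8 (rotate_left(2, 5, k=3)): [4, 0, 5, 1, 2, 3]
After 9 (reverse(4, 5)): [4, 0, 5, 1, 3, 2]
After 10 (rotate_left(1, 5, k=3)): [4, 3, 2, 0, 5, 1]
After 11 (rotate_left(2, 5, k=1)): [4, 3, 0, 5, 1, 2]
After 12 (swap(5, 4)): [4, 3, 0, 5, 2, 1]
After 13 (swap(3, 2)): [4, 3, 5, 0, 2, 1]

Answer: 3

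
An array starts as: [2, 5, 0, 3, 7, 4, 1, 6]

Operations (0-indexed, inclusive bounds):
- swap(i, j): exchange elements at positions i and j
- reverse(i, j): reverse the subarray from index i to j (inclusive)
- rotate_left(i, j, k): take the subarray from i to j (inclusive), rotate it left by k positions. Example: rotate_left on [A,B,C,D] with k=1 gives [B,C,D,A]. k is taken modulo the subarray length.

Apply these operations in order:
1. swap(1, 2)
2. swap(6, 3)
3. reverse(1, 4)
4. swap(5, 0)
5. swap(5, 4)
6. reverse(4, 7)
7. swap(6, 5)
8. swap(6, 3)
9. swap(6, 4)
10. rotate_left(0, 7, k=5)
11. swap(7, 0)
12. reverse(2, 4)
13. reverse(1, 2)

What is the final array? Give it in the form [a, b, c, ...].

After 1 (swap(1, 2)): [2, 0, 5, 3, 7, 4, 1, 6]
After 2 (swap(6, 3)): [2, 0, 5, 1, 7, 4, 3, 6]
After 3 (reverse(1, 4)): [2, 7, 1, 5, 0, 4, 3, 6]
After 4 (swap(5, 0)): [4, 7, 1, 5, 0, 2, 3, 6]
After 5 (swap(5, 4)): [4, 7, 1, 5, 2, 0, 3, 6]
After 6 (reverse(4, 7)): [4, 7, 1, 5, 6, 3, 0, 2]
After 7 (swap(6, 5)): [4, 7, 1, 5, 6, 0, 3, 2]
After 8 (swap(6, 3)): [4, 7, 1, 3, 6, 0, 5, 2]
After 9 (swap(6, 4)): [4, 7, 1, 3, 5, 0, 6, 2]
After 10 (rotate_left(0, 7, k=5)): [0, 6, 2, 4, 7, 1, 3, 5]
After 11 (swap(7, 0)): [5, 6, 2, 4, 7, 1, 3, 0]
After 12 (reverse(2, 4)): [5, 6, 7, 4, 2, 1, 3, 0]
After 13 (reverse(1, 2)): [5, 7, 6, 4, 2, 1, 3, 0]

Answer: [5, 7, 6, 4, 2, 1, 3, 0]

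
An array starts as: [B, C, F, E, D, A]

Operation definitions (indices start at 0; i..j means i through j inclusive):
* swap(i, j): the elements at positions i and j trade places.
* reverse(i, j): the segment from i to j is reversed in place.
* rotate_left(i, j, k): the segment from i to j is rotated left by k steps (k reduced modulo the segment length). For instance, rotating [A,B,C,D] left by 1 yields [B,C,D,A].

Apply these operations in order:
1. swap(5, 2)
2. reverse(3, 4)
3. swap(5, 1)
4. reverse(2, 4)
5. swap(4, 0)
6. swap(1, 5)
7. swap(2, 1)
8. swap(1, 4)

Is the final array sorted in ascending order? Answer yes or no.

After 1 (swap(5, 2)): [B, C, A, E, D, F]
After 2 (reverse(3, 4)): [B, C, A, D, E, F]
After 3 (swap(5, 1)): [B, F, A, D, E, C]
After 4 (reverse(2, 4)): [B, F, E, D, A, C]
After 5 (swap(4, 0)): [A, F, E, D, B, C]
After 6 (swap(1, 5)): [A, C, E, D, B, F]
After 7 (swap(2, 1)): [A, E, C, D, B, F]
After 8 (swap(1, 4)): [A, B, C, D, E, F]

Answer: yes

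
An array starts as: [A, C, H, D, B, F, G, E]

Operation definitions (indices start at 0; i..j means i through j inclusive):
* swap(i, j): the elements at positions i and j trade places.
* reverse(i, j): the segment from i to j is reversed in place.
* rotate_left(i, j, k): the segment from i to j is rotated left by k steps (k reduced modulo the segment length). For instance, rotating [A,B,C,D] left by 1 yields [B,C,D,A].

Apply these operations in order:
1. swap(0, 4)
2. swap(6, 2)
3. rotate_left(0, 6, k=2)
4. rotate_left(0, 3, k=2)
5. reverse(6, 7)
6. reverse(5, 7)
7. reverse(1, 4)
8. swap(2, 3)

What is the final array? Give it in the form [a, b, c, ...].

After 1 (swap(0, 4)): [B, C, H, D, A, F, G, E]
After 2 (swap(6, 2)): [B, C, G, D, A, F, H, E]
After 3 (rotate_left(0, 6, k=2)): [G, D, A, F, H, B, C, E]
After 4 (rotate_left(0, 3, k=2)): [A, F, G, D, H, B, C, E]
After 5 (reverse(6, 7)): [A, F, G, D, H, B, E, C]
After 6 (reverse(5, 7)): [A, F, G, D, H, C, E, B]
After 7 (reverse(1, 4)): [A, H, D, G, F, C, E, B]
After 8 (swap(2, 3)): [A, H, G, D, F, C, E, B]

Answer: [A, H, G, D, F, C, E, B]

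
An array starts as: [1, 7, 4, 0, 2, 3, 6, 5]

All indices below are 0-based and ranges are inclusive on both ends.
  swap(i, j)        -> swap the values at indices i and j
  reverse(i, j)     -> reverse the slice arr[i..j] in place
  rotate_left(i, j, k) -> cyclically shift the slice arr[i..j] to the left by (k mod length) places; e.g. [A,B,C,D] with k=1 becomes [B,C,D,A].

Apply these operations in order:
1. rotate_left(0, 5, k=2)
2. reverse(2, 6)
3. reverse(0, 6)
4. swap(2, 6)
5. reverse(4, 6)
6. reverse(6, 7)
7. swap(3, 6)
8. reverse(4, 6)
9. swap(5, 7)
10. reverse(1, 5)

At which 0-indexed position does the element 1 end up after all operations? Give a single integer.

After 1 (rotate_left(0, 5, k=2)): [4, 0, 2, 3, 1, 7, 6, 5]
After 2 (reverse(2, 6)): [4, 0, 6, 7, 1, 3, 2, 5]
After 3 (reverse(0, 6)): [2, 3, 1, 7, 6, 0, 4, 5]
After 4 (swap(2, 6)): [2, 3, 4, 7, 6, 0, 1, 5]
After 5 (reverse(4, 6)): [2, 3, 4, 7, 1, 0, 6, 5]
After 6 (reverse(6, 7)): [2, 3, 4, 7, 1, 0, 5, 6]
After 7 (swap(3, 6)): [2, 3, 4, 5, 1, 0, 7, 6]
After 8 (reverse(4, 6)): [2, 3, 4, 5, 7, 0, 1, 6]
After 9 (swap(5, 7)): [2, 3, 4, 5, 7, 6, 1, 0]
After 10 (reverse(1, 5)): [2, 6, 7, 5, 4, 3, 1, 0]

Answer: 6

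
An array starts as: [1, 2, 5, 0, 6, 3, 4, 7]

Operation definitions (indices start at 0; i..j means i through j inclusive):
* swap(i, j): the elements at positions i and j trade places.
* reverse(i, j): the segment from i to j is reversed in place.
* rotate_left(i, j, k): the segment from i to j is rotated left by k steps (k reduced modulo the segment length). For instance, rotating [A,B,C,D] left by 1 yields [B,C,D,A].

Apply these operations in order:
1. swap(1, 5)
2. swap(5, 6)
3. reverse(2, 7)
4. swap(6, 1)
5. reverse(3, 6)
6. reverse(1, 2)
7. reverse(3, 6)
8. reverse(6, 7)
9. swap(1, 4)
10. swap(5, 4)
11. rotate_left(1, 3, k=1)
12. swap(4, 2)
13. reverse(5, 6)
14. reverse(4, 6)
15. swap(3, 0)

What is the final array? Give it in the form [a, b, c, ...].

After 1 (swap(1, 5)): [1, 3, 5, 0, 6, 2, 4, 7]
After 2 (swap(5, 6)): [1, 3, 5, 0, 6, 4, 2, 7]
After 3 (reverse(2, 7)): [1, 3, 7, 2, 4, 6, 0, 5]
After 4 (swap(6, 1)): [1, 0, 7, 2, 4, 6, 3, 5]
After 5 (reverse(3, 6)): [1, 0, 7, 3, 6, 4, 2, 5]
After 6 (reverse(1, 2)): [1, 7, 0, 3, 6, 4, 2, 5]
After 7 (reverse(3, 6)): [1, 7, 0, 2, 4, 6, 3, 5]
After 8 (reverse(6, 7)): [1, 7, 0, 2, 4, 6, 5, 3]
After 9 (swap(1, 4)): [1, 4, 0, 2, 7, 6, 5, 3]
After 10 (swap(5, 4)): [1, 4, 0, 2, 6, 7, 5, 3]
After 11 (rotate_left(1, 3, k=1)): [1, 0, 2, 4, 6, 7, 5, 3]
After 12 (swap(4, 2)): [1, 0, 6, 4, 2, 7, 5, 3]
After 13 (reverse(5, 6)): [1, 0, 6, 4, 2, 5, 7, 3]
After 14 (reverse(4, 6)): [1, 0, 6, 4, 7, 5, 2, 3]
After 15 (swap(3, 0)): [4, 0, 6, 1, 7, 5, 2, 3]

Answer: [4, 0, 6, 1, 7, 5, 2, 3]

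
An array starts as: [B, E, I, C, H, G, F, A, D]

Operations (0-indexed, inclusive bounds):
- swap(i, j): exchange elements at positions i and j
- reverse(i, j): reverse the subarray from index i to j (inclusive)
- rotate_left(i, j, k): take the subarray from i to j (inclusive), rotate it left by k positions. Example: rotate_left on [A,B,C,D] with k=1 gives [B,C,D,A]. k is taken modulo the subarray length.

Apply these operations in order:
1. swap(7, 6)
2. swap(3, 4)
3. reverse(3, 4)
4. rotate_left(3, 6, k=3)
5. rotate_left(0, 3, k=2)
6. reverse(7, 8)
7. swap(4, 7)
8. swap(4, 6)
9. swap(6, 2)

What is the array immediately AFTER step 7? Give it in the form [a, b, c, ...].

After 1 (swap(7, 6)): [B, E, I, C, H, G, A, F, D]
After 2 (swap(3, 4)): [B, E, I, H, C, G, A, F, D]
After 3 (reverse(3, 4)): [B, E, I, C, H, G, A, F, D]
After 4 (rotate_left(3, 6, k=3)): [B, E, I, A, C, H, G, F, D]
After 5 (rotate_left(0, 3, k=2)): [I, A, B, E, C, H, G, F, D]
After 6 (reverse(7, 8)): [I, A, B, E, C, H, G, D, F]
After 7 (swap(4, 7)): [I, A, B, E, D, H, G, C, F]

Answer: [I, A, B, E, D, H, G, C, F]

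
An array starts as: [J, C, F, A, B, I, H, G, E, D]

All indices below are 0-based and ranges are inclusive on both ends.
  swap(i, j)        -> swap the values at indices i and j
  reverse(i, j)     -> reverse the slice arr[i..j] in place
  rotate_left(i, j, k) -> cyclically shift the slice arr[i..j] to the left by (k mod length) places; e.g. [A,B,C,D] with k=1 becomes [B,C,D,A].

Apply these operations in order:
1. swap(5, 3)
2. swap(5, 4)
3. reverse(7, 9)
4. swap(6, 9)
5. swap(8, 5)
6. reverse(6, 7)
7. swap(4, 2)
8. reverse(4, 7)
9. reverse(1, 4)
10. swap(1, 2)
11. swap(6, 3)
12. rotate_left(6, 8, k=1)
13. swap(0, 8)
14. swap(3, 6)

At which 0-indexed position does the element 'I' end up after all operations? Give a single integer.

Answer: 1

Derivation:
After 1 (swap(5, 3)): [J, C, F, I, B, A, H, G, E, D]
After 2 (swap(5, 4)): [J, C, F, I, A, B, H, G, E, D]
After 3 (reverse(7, 9)): [J, C, F, I, A, B, H, D, E, G]
After 4 (swap(6, 9)): [J, C, F, I, A, B, G, D, E, H]
After 5 (swap(8, 5)): [J, C, F, I, A, E, G, D, B, H]
After 6 (reverse(6, 7)): [J, C, F, I, A, E, D, G, B, H]
After 7 (swap(4, 2)): [J, C, A, I, F, E, D, G, B, H]
After 8 (reverse(4, 7)): [J, C, A, I, G, D, E, F, B, H]
After 9 (reverse(1, 4)): [J, G, I, A, C, D, E, F, B, H]
After 10 (swap(1, 2)): [J, I, G, A, C, D, E, F, B, H]
After 11 (swap(6, 3)): [J, I, G, E, C, D, A, F, B, H]
After 12 (rotate_left(6, 8, k=1)): [J, I, G, E, C, D, F, B, A, H]
After 13 (swap(0, 8)): [A, I, G, E, C, D, F, B, J, H]
After 14 (swap(3, 6)): [A, I, G, F, C, D, E, B, J, H]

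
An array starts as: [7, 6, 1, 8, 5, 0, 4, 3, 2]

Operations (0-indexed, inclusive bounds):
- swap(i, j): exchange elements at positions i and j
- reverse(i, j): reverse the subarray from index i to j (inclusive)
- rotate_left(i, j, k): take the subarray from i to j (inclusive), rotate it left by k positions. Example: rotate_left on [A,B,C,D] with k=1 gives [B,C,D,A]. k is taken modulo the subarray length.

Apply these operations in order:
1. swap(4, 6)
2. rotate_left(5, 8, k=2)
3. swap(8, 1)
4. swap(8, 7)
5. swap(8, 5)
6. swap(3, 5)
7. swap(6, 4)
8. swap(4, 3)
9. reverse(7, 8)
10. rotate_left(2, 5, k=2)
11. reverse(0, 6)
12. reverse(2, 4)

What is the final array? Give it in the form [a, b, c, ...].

After 1 (swap(4, 6)): [7, 6, 1, 8, 4, 0, 5, 3, 2]
After 2 (rotate_left(5, 8, k=2)): [7, 6, 1, 8, 4, 3, 2, 0, 5]
After 3 (swap(8, 1)): [7, 5, 1, 8, 4, 3, 2, 0, 6]
After 4 (swap(8, 7)): [7, 5, 1, 8, 4, 3, 2, 6, 0]
After 5 (swap(8, 5)): [7, 5, 1, 8, 4, 0, 2, 6, 3]
After 6 (swap(3, 5)): [7, 5, 1, 0, 4, 8, 2, 6, 3]
After 7 (swap(6, 4)): [7, 5, 1, 0, 2, 8, 4, 6, 3]
After 8 (swap(4, 3)): [7, 5, 1, 2, 0, 8, 4, 6, 3]
After 9 (reverse(7, 8)): [7, 5, 1, 2, 0, 8, 4, 3, 6]
After 10 (rotate_left(2, 5, k=2)): [7, 5, 0, 8, 1, 2, 4, 3, 6]
After 11 (reverse(0, 6)): [4, 2, 1, 8, 0, 5, 7, 3, 6]
After 12 (reverse(2, 4)): [4, 2, 0, 8, 1, 5, 7, 3, 6]

Answer: [4, 2, 0, 8, 1, 5, 7, 3, 6]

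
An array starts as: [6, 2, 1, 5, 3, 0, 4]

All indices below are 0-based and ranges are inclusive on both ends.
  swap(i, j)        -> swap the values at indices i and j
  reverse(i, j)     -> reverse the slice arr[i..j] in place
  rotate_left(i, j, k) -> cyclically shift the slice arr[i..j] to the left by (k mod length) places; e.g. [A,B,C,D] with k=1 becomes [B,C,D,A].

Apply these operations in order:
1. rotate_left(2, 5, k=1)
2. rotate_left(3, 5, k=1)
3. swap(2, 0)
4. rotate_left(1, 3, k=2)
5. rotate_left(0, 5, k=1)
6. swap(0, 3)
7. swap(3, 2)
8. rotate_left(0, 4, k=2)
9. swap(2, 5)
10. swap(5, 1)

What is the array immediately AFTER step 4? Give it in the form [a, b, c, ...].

Answer: [5, 0, 2, 6, 1, 3, 4]

Derivation:
After 1 (rotate_left(2, 5, k=1)): [6, 2, 5, 3, 0, 1, 4]
After 2 (rotate_left(3, 5, k=1)): [6, 2, 5, 0, 1, 3, 4]
After 3 (swap(2, 0)): [5, 2, 6, 0, 1, 3, 4]
After 4 (rotate_left(1, 3, k=2)): [5, 0, 2, 6, 1, 3, 4]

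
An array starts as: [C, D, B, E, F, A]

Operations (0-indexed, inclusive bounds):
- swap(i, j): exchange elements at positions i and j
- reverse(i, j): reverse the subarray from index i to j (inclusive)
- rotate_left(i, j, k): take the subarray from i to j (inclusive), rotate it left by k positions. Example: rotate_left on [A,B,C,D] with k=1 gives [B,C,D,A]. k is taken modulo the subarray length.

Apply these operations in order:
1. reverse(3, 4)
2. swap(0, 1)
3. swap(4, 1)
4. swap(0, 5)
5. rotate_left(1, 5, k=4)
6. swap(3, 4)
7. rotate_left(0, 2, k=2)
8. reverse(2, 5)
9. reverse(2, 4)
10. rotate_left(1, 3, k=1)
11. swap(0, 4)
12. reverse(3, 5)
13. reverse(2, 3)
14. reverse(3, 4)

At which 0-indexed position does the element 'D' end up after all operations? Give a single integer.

After 1 (reverse(3, 4)): [C, D, B, F, E, A]
After 2 (swap(0, 1)): [D, C, B, F, E, A]
After 3 (swap(4, 1)): [D, E, B, F, C, A]
After 4 (swap(0, 5)): [A, E, B, F, C, D]
After 5 (rotate_left(1, 5, k=4)): [A, D, E, B, F, C]
After 6 (swap(3, 4)): [A, D, E, F, B, C]
After 7 (rotate_left(0, 2, k=2)): [E, A, D, F, B, C]
After 8 (reverse(2, 5)): [E, A, C, B, F, D]
After 9 (reverse(2, 4)): [E, A, F, B, C, D]
After 10 (rotate_left(1, 3, k=1)): [E, F, B, A, C, D]
After 11 (swap(0, 4)): [C, F, B, A, E, D]
After 12 (reverse(3, 5)): [C, F, B, D, E, A]
After 13 (reverse(2, 3)): [C, F, D, B, E, A]
After 14 (reverse(3, 4)): [C, F, D, E, B, A]

Answer: 2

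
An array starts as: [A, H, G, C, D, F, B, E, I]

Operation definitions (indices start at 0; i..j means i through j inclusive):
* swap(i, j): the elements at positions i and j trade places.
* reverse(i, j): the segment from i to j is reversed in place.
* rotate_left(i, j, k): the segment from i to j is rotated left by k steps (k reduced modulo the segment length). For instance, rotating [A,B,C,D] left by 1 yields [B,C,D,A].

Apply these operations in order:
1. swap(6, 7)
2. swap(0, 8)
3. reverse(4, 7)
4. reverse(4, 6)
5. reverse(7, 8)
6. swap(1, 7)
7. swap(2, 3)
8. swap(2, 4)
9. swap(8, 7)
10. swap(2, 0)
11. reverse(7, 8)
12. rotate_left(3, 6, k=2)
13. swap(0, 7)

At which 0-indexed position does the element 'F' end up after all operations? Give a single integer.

Answer: 7

Derivation:
After 1 (swap(6, 7)): [A, H, G, C, D, F, E, B, I]
After 2 (swap(0, 8)): [I, H, G, C, D, F, E, B, A]
After 3 (reverse(4, 7)): [I, H, G, C, B, E, F, D, A]
After 4 (reverse(4, 6)): [I, H, G, C, F, E, B, D, A]
After 5 (reverse(7, 8)): [I, H, G, C, F, E, B, A, D]
After 6 (swap(1, 7)): [I, A, G, C, F, E, B, H, D]
After 7 (swap(2, 3)): [I, A, C, G, F, E, B, H, D]
After 8 (swap(2, 4)): [I, A, F, G, C, E, B, H, D]
After 9 (swap(8, 7)): [I, A, F, G, C, E, B, D, H]
After 10 (swap(2, 0)): [F, A, I, G, C, E, B, D, H]
After 11 (reverse(7, 8)): [F, A, I, G, C, E, B, H, D]
After 12 (rotate_left(3, 6, k=2)): [F, A, I, E, B, G, C, H, D]
After 13 (swap(0, 7)): [H, A, I, E, B, G, C, F, D]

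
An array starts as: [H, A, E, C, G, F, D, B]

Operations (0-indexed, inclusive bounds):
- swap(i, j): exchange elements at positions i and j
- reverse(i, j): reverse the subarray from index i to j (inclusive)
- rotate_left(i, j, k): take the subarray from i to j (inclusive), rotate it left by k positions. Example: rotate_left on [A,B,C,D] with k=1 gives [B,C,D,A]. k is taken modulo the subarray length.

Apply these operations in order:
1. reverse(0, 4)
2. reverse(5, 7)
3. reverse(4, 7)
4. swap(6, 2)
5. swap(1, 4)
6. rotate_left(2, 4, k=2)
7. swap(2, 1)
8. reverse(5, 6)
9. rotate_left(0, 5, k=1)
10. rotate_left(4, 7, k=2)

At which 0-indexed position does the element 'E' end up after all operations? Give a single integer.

After 1 (reverse(0, 4)): [G, C, E, A, H, F, D, B]
After 2 (reverse(5, 7)): [G, C, E, A, H, B, D, F]
After 3 (reverse(4, 7)): [G, C, E, A, F, D, B, H]
After 4 (swap(6, 2)): [G, C, B, A, F, D, E, H]
After 5 (swap(1, 4)): [G, F, B, A, C, D, E, H]
After 6 (rotate_left(2, 4, k=2)): [G, F, C, B, A, D, E, H]
After 7 (swap(2, 1)): [G, C, F, B, A, D, E, H]
After 8 (reverse(5, 6)): [G, C, F, B, A, E, D, H]
After 9 (rotate_left(0, 5, k=1)): [C, F, B, A, E, G, D, H]
After 10 (rotate_left(4, 7, k=2)): [C, F, B, A, D, H, E, G]

Answer: 6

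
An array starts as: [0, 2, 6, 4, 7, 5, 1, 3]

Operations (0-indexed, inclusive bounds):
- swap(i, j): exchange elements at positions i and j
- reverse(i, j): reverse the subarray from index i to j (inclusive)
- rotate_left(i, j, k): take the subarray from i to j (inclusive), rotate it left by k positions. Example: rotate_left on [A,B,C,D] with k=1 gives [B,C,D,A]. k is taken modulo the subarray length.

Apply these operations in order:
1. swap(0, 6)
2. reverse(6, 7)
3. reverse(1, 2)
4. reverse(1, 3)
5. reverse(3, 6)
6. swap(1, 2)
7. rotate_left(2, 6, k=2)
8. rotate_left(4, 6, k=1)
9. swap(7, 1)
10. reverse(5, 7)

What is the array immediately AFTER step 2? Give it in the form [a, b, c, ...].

After 1 (swap(0, 6)): [1, 2, 6, 4, 7, 5, 0, 3]
After 2 (reverse(6, 7)): [1, 2, 6, 4, 7, 5, 3, 0]

Answer: [1, 2, 6, 4, 7, 5, 3, 0]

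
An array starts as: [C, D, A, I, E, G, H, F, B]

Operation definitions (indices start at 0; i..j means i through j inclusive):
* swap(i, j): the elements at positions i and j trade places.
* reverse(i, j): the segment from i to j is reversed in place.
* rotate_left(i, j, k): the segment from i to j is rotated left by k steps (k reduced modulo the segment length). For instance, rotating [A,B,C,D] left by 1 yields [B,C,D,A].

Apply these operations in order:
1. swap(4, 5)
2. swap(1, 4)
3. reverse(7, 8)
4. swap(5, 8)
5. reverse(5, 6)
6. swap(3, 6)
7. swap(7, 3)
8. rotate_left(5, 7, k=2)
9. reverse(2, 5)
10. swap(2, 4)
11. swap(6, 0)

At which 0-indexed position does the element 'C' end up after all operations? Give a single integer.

After 1 (swap(4, 5)): [C, D, A, I, G, E, H, F, B]
After 2 (swap(1, 4)): [C, G, A, I, D, E, H, F, B]
After 3 (reverse(7, 8)): [C, G, A, I, D, E, H, B, F]
After 4 (swap(5, 8)): [C, G, A, I, D, F, H, B, E]
After 5 (reverse(5, 6)): [C, G, A, I, D, H, F, B, E]
After 6 (swap(3, 6)): [C, G, A, F, D, H, I, B, E]
After 7 (swap(7, 3)): [C, G, A, B, D, H, I, F, E]
After 8 (rotate_left(5, 7, k=2)): [C, G, A, B, D, F, H, I, E]
After 9 (reverse(2, 5)): [C, G, F, D, B, A, H, I, E]
After 10 (swap(2, 4)): [C, G, B, D, F, A, H, I, E]
After 11 (swap(6, 0)): [H, G, B, D, F, A, C, I, E]

Answer: 6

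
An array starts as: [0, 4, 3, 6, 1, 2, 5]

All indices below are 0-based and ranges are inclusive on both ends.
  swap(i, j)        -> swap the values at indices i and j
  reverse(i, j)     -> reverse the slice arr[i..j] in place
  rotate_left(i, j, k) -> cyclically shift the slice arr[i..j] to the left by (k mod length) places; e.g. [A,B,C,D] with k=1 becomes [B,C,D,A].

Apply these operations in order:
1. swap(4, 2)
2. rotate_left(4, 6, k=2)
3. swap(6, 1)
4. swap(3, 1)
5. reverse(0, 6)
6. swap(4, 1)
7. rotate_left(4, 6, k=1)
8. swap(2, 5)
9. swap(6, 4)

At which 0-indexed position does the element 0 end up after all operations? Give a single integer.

After 1 (swap(4, 2)): [0, 4, 1, 6, 3, 2, 5]
After 2 (rotate_left(4, 6, k=2)): [0, 4, 1, 6, 5, 3, 2]
After 3 (swap(6, 1)): [0, 2, 1, 6, 5, 3, 4]
After 4 (swap(3, 1)): [0, 6, 1, 2, 5, 3, 4]
After 5 (reverse(0, 6)): [4, 3, 5, 2, 1, 6, 0]
After 6 (swap(4, 1)): [4, 1, 5, 2, 3, 6, 0]
After 7 (rotate_left(4, 6, k=1)): [4, 1, 5, 2, 6, 0, 3]
After 8 (swap(2, 5)): [4, 1, 0, 2, 6, 5, 3]
After 9 (swap(6, 4)): [4, 1, 0, 2, 3, 5, 6]

Answer: 2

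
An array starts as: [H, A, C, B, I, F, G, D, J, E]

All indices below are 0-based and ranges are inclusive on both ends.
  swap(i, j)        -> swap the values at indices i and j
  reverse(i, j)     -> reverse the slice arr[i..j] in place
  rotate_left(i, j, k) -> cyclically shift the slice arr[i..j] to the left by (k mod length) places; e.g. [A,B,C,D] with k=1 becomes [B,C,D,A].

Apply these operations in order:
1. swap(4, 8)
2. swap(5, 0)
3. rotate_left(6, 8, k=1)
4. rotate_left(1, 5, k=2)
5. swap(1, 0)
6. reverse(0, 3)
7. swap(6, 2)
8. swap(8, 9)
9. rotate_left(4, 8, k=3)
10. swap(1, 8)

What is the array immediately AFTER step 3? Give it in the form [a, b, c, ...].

After 1 (swap(4, 8)): [H, A, C, B, J, F, G, D, I, E]
After 2 (swap(5, 0)): [F, A, C, B, J, H, G, D, I, E]
After 3 (rotate_left(6, 8, k=1)): [F, A, C, B, J, H, D, I, G, E]

Answer: [F, A, C, B, J, H, D, I, G, E]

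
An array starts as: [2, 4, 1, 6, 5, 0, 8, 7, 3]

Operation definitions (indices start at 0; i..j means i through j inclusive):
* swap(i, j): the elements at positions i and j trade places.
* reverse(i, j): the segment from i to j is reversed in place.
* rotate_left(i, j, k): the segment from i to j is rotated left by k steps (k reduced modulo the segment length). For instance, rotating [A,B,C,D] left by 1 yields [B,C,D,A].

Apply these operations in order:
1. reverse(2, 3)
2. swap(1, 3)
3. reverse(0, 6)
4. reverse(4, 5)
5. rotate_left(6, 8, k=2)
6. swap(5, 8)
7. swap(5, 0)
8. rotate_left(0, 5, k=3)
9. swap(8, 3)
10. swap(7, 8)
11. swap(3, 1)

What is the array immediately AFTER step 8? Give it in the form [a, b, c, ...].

After 1 (reverse(2, 3)): [2, 4, 6, 1, 5, 0, 8, 7, 3]
After 2 (swap(1, 3)): [2, 1, 6, 4, 5, 0, 8, 7, 3]
After 3 (reverse(0, 6)): [8, 0, 5, 4, 6, 1, 2, 7, 3]
After 4 (reverse(4, 5)): [8, 0, 5, 4, 1, 6, 2, 7, 3]
After 5 (rotate_left(6, 8, k=2)): [8, 0, 5, 4, 1, 6, 3, 2, 7]
After 6 (swap(5, 8)): [8, 0, 5, 4, 1, 7, 3, 2, 6]
After 7 (swap(5, 0)): [7, 0, 5, 4, 1, 8, 3, 2, 6]
After 8 (rotate_left(0, 5, k=3)): [4, 1, 8, 7, 0, 5, 3, 2, 6]

Answer: [4, 1, 8, 7, 0, 5, 3, 2, 6]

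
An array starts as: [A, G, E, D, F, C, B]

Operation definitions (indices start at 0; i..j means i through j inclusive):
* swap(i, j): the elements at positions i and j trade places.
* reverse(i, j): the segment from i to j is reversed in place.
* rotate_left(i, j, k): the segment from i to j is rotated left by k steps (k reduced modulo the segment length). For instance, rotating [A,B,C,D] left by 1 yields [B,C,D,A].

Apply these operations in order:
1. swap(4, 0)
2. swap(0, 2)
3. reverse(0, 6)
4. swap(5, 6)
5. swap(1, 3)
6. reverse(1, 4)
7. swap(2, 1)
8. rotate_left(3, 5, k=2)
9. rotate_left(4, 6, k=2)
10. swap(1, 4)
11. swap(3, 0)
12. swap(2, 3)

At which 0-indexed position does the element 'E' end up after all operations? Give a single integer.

After 1 (swap(4, 0)): [F, G, E, D, A, C, B]
After 2 (swap(0, 2)): [E, G, F, D, A, C, B]
After 3 (reverse(0, 6)): [B, C, A, D, F, G, E]
After 4 (swap(5, 6)): [B, C, A, D, F, E, G]
After 5 (swap(1, 3)): [B, D, A, C, F, E, G]
After 6 (reverse(1, 4)): [B, F, C, A, D, E, G]
After 7 (swap(2, 1)): [B, C, F, A, D, E, G]
After 8 (rotate_left(3, 5, k=2)): [B, C, F, E, A, D, G]
After 9 (rotate_left(4, 6, k=2)): [B, C, F, E, G, A, D]
After 10 (swap(1, 4)): [B, G, F, E, C, A, D]
After 11 (swap(3, 0)): [E, G, F, B, C, A, D]
After 12 (swap(2, 3)): [E, G, B, F, C, A, D]

Answer: 0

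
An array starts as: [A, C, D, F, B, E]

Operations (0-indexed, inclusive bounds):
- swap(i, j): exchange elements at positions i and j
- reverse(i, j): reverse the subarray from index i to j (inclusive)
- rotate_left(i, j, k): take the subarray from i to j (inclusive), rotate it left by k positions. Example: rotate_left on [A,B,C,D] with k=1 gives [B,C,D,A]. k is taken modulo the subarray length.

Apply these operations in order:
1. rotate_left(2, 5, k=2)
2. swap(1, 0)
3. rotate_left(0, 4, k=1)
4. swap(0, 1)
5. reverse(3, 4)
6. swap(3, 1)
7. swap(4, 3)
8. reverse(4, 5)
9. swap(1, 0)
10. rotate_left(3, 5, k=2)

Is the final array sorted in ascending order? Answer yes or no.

Answer: no

Derivation:
After 1 (rotate_left(2, 5, k=2)): [A, C, B, E, D, F]
After 2 (swap(1, 0)): [C, A, B, E, D, F]
After 3 (rotate_left(0, 4, k=1)): [A, B, E, D, C, F]
After 4 (swap(0, 1)): [B, A, E, D, C, F]
After 5 (reverse(3, 4)): [B, A, E, C, D, F]
After 6 (swap(3, 1)): [B, C, E, A, D, F]
After 7 (swap(4, 3)): [B, C, E, D, A, F]
After 8 (reverse(4, 5)): [B, C, E, D, F, A]
After 9 (swap(1, 0)): [C, B, E, D, F, A]
After 10 (rotate_left(3, 5, k=2)): [C, B, E, A, D, F]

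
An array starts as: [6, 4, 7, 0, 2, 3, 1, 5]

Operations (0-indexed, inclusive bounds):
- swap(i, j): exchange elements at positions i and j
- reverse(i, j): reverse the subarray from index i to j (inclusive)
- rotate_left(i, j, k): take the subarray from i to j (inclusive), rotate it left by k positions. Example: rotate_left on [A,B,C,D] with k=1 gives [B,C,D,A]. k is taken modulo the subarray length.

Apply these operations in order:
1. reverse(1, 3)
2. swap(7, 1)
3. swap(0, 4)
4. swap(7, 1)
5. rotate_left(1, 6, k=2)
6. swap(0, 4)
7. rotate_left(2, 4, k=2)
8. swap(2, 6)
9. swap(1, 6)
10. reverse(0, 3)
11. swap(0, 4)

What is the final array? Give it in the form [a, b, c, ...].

After 1 (reverse(1, 3)): [6, 0, 7, 4, 2, 3, 1, 5]
After 2 (swap(7, 1)): [6, 5, 7, 4, 2, 3, 1, 0]
After 3 (swap(0, 4)): [2, 5, 7, 4, 6, 3, 1, 0]
After 4 (swap(7, 1)): [2, 0, 7, 4, 6, 3, 1, 5]
After 5 (rotate_left(1, 6, k=2)): [2, 4, 6, 3, 1, 0, 7, 5]
After 6 (swap(0, 4)): [1, 4, 6, 3, 2, 0, 7, 5]
After 7 (rotate_left(2, 4, k=2)): [1, 4, 2, 6, 3, 0, 7, 5]
After 8 (swap(2, 6)): [1, 4, 7, 6, 3, 0, 2, 5]
After 9 (swap(1, 6)): [1, 2, 7, 6, 3, 0, 4, 5]
After 10 (reverse(0, 3)): [6, 7, 2, 1, 3, 0, 4, 5]
After 11 (swap(0, 4)): [3, 7, 2, 1, 6, 0, 4, 5]

Answer: [3, 7, 2, 1, 6, 0, 4, 5]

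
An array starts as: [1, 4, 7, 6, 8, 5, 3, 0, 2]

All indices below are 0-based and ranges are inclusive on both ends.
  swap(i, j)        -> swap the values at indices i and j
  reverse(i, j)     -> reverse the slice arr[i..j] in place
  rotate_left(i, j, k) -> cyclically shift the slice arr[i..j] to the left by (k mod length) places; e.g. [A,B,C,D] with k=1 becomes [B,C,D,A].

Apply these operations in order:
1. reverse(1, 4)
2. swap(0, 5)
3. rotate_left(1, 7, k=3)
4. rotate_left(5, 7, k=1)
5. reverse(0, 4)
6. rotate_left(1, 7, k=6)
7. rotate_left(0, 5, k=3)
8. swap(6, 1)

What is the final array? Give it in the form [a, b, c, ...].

After 1 (reverse(1, 4)): [1, 8, 6, 7, 4, 5, 3, 0, 2]
After 2 (swap(0, 5)): [5, 8, 6, 7, 4, 1, 3, 0, 2]
After 3 (rotate_left(1, 7, k=3)): [5, 4, 1, 3, 0, 8, 6, 7, 2]
After 4 (rotate_left(5, 7, k=1)): [5, 4, 1, 3, 0, 6, 7, 8, 2]
After 5 (reverse(0, 4)): [0, 3, 1, 4, 5, 6, 7, 8, 2]
After 6 (rotate_left(1, 7, k=6)): [0, 8, 3, 1, 4, 5, 6, 7, 2]
After 7 (rotate_left(0, 5, k=3)): [1, 4, 5, 0, 8, 3, 6, 7, 2]
After 8 (swap(6, 1)): [1, 6, 5, 0, 8, 3, 4, 7, 2]

Answer: [1, 6, 5, 0, 8, 3, 4, 7, 2]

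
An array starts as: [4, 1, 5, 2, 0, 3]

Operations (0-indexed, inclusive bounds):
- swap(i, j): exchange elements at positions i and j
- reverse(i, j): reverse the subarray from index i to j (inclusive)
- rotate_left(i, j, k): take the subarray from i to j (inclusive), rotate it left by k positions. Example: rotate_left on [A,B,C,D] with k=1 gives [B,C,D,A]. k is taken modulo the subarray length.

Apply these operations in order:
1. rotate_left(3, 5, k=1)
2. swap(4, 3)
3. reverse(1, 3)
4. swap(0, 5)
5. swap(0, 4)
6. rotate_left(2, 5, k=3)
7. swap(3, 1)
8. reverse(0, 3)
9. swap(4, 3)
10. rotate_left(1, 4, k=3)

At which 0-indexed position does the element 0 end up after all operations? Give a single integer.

After 1 (rotate_left(3, 5, k=1)): [4, 1, 5, 0, 3, 2]
After 2 (swap(4, 3)): [4, 1, 5, 3, 0, 2]
After 3 (reverse(1, 3)): [4, 3, 5, 1, 0, 2]
After 4 (swap(0, 5)): [2, 3, 5, 1, 0, 4]
After 5 (swap(0, 4)): [0, 3, 5, 1, 2, 4]
After 6 (rotate_left(2, 5, k=3)): [0, 3, 4, 5, 1, 2]
After 7 (swap(3, 1)): [0, 5, 4, 3, 1, 2]
After 8 (reverse(0, 3)): [3, 4, 5, 0, 1, 2]
After 9 (swap(4, 3)): [3, 4, 5, 1, 0, 2]
After 10 (rotate_left(1, 4, k=3)): [3, 0, 4, 5, 1, 2]

Answer: 1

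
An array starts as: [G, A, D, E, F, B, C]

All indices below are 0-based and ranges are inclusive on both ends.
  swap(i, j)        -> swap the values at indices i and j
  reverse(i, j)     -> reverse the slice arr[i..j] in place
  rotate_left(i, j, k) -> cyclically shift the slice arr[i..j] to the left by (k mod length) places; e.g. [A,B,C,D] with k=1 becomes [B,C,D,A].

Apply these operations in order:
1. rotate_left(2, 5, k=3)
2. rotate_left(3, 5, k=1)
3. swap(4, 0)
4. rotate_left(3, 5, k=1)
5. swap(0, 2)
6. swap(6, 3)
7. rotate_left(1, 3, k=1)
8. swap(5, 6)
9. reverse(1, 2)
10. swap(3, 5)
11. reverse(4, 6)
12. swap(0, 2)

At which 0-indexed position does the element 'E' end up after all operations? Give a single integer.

Answer: 4

Derivation:
After 1 (rotate_left(2, 5, k=3)): [G, A, B, D, E, F, C]
After 2 (rotate_left(3, 5, k=1)): [G, A, B, E, F, D, C]
After 3 (swap(4, 0)): [F, A, B, E, G, D, C]
After 4 (rotate_left(3, 5, k=1)): [F, A, B, G, D, E, C]
After 5 (swap(0, 2)): [B, A, F, G, D, E, C]
After 6 (swap(6, 3)): [B, A, F, C, D, E, G]
After 7 (rotate_left(1, 3, k=1)): [B, F, C, A, D, E, G]
After 8 (swap(5, 6)): [B, F, C, A, D, G, E]
After 9 (reverse(1, 2)): [B, C, F, A, D, G, E]
After 10 (swap(3, 5)): [B, C, F, G, D, A, E]
After 11 (reverse(4, 6)): [B, C, F, G, E, A, D]
After 12 (swap(0, 2)): [F, C, B, G, E, A, D]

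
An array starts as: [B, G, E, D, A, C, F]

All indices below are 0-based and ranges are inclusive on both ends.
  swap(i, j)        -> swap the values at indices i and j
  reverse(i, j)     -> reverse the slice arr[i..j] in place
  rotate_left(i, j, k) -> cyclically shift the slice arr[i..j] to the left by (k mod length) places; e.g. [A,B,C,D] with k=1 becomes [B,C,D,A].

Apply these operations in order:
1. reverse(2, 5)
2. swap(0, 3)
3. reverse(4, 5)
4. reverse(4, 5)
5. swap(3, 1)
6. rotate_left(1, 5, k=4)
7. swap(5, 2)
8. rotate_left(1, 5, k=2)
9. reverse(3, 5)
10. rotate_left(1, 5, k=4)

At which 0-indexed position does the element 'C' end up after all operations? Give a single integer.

After 1 (reverse(2, 5)): [B, G, C, A, D, E, F]
After 2 (swap(0, 3)): [A, G, C, B, D, E, F]
After 3 (reverse(4, 5)): [A, G, C, B, E, D, F]
After 4 (reverse(4, 5)): [A, G, C, B, D, E, F]
After 5 (swap(3, 1)): [A, B, C, G, D, E, F]
After 6 (rotate_left(1, 5, k=4)): [A, E, B, C, G, D, F]
After 7 (swap(5, 2)): [A, E, D, C, G, B, F]
After 8 (rotate_left(1, 5, k=2)): [A, C, G, B, E, D, F]
After 9 (reverse(3, 5)): [A, C, G, D, E, B, F]
After 10 (rotate_left(1, 5, k=4)): [A, B, C, G, D, E, F]

Answer: 2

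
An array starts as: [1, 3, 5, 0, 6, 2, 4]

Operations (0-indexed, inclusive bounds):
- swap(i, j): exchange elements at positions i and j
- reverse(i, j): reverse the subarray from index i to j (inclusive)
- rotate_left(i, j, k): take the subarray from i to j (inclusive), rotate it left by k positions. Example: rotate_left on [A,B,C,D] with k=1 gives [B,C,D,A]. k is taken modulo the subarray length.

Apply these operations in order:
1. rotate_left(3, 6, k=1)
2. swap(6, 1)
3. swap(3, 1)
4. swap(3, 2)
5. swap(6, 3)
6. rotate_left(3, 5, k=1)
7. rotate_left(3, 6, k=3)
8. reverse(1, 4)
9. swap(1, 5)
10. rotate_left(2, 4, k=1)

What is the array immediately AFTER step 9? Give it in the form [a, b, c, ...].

Answer: [1, 4, 5, 0, 6, 2, 3]

Derivation:
After 1 (rotate_left(3, 6, k=1)): [1, 3, 5, 6, 2, 4, 0]
After 2 (swap(6, 1)): [1, 0, 5, 6, 2, 4, 3]
After 3 (swap(3, 1)): [1, 6, 5, 0, 2, 4, 3]
After 4 (swap(3, 2)): [1, 6, 0, 5, 2, 4, 3]
After 5 (swap(6, 3)): [1, 6, 0, 3, 2, 4, 5]
After 6 (rotate_left(3, 5, k=1)): [1, 6, 0, 2, 4, 3, 5]
After 7 (rotate_left(3, 6, k=3)): [1, 6, 0, 5, 2, 4, 3]
After 8 (reverse(1, 4)): [1, 2, 5, 0, 6, 4, 3]
After 9 (swap(1, 5)): [1, 4, 5, 0, 6, 2, 3]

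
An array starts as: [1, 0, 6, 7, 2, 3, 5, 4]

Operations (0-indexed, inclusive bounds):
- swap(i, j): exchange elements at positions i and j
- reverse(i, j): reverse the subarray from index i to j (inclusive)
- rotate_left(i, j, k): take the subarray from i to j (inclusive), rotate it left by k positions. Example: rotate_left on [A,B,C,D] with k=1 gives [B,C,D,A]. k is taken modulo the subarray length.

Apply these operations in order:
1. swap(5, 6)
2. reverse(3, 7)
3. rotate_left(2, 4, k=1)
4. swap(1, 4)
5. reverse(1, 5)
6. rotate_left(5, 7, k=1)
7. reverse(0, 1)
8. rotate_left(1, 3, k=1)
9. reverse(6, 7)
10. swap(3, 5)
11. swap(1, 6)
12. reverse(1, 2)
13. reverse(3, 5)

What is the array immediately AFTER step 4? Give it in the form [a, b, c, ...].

Answer: [1, 6, 4, 3, 0, 5, 2, 7]

Derivation:
After 1 (swap(5, 6)): [1, 0, 6, 7, 2, 5, 3, 4]
After 2 (reverse(3, 7)): [1, 0, 6, 4, 3, 5, 2, 7]
After 3 (rotate_left(2, 4, k=1)): [1, 0, 4, 3, 6, 5, 2, 7]
After 4 (swap(1, 4)): [1, 6, 4, 3, 0, 5, 2, 7]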